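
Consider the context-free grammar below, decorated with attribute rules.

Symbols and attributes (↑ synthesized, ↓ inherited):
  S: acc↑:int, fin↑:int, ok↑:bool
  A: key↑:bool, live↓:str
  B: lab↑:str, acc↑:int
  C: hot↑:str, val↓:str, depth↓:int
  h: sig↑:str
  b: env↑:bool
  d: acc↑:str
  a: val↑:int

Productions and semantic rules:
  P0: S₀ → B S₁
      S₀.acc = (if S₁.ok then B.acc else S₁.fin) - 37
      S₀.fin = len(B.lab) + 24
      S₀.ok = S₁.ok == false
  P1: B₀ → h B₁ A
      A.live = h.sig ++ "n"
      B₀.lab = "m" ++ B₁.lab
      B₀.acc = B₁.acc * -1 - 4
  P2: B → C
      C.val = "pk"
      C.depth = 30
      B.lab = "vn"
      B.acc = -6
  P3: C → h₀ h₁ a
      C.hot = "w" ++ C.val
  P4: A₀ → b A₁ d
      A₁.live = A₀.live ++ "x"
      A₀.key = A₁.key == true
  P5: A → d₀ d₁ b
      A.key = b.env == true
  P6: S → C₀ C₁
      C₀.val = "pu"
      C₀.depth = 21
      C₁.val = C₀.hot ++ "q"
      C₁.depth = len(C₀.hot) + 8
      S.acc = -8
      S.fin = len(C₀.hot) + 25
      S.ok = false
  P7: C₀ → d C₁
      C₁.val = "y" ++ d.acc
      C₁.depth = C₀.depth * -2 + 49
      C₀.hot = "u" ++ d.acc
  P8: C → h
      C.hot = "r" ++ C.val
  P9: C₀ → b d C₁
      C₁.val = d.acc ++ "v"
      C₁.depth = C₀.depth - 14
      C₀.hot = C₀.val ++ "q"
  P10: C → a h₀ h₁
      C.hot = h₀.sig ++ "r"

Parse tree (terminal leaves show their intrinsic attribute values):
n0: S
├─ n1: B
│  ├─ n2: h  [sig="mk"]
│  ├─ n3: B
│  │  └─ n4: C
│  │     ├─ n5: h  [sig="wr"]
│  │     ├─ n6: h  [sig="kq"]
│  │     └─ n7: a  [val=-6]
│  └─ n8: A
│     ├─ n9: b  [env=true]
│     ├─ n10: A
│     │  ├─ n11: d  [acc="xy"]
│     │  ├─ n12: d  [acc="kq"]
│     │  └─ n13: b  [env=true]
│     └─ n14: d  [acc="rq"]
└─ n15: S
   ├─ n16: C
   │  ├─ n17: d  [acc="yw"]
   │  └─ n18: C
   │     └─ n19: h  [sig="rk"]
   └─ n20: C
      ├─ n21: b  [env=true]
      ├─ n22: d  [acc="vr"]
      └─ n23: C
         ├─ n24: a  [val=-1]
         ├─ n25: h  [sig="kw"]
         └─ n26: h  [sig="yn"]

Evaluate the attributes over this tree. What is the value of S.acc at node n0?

-9

1. n2.sig = "mk"  [terminal]
2. n4.val = "pk"  ["pk"]
3. n4.depth = 30  [30]
4. n5.sig = "wr"  [terminal]
5. n6.sig = "kq"  [terminal]
6. n7.val = -6  [terminal]
7. n4.hot = "wpk"  ["w" ++ C.val]
8. n3.lab = "vn"  ["vn"]
9. n3.acc = -6  [-6]
10. n8.live = "mkn"  [h.sig ++ "n"]
11. n9.env = true  [terminal]
12. n10.live = "mknx"  [A₀.live ++ "x"]
13. n11.acc = "xy"  [terminal]
14. n12.acc = "kq"  [terminal]
15. n13.env = true  [terminal]
16. n10.key = true  [b.env == true]
17. n14.acc = "rq"  [terminal]
18. n8.key = true  [A₁.key == true]
19. n1.lab = "mvn"  ["m" ++ B₁.lab]
20. n1.acc = 2  [B₁.acc * -1 - 4]
21. n16.val = "pu"  ["pu"]
22. n16.depth = 21  [21]
23. n17.acc = "yw"  [terminal]
24. n18.val = "yyw"  ["y" ++ d.acc]
25. n18.depth = 7  [C₀.depth * -2 + 49]
26. n19.sig = "rk"  [terminal]
27. n18.hot = "ryyw"  ["r" ++ C.val]
28. n16.hot = "uyw"  ["u" ++ d.acc]
29. n20.val = "uywq"  [C₀.hot ++ "q"]
30. n20.depth = 11  [len(C₀.hot) + 8]
31. n21.env = true  [terminal]
32. n22.acc = "vr"  [terminal]
33. n23.val = "vrv"  [d.acc ++ "v"]
34. n23.depth = -3  [C₀.depth - 14]
35. n24.val = -1  [terminal]
36. n25.sig = "kw"  [terminal]
37. n26.sig = "yn"  [terminal]
38. n23.hot = "kwr"  [h₀.sig ++ "r"]
39. n20.hot = "uywqq"  [C₀.val ++ "q"]
40. n15.acc = -8  [-8]
41. n15.fin = 28  [len(C₀.hot) + 25]
42. n15.ok = false  [false]
43. n0.acc = -9  [(if S₁.ok then B.acc else S₁.fin) - 37]
44. n0.fin = 27  [len(B.lab) + 24]
45. n0.ok = true  [S₁.ok == false]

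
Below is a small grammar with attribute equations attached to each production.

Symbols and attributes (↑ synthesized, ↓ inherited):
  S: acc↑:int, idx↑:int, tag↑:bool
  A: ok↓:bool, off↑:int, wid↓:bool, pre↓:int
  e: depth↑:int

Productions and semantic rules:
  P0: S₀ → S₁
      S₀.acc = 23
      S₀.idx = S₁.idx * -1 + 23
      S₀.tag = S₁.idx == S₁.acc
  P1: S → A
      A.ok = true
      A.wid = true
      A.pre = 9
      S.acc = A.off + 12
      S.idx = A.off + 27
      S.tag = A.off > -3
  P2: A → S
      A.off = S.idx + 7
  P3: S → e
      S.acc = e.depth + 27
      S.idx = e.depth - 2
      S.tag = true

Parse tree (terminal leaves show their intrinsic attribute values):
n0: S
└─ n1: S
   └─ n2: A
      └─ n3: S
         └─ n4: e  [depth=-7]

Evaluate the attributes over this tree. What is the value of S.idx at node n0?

-2

1. n2.ok = true  [true]
2. n2.wid = true  [true]
3. n2.pre = 9  [9]
4. n4.depth = -7  [terminal]
5. n3.acc = 20  [e.depth + 27]
6. n3.idx = -9  [e.depth - 2]
7. n3.tag = true  [true]
8. n2.off = -2  [S.idx + 7]
9. n1.acc = 10  [A.off + 12]
10. n1.idx = 25  [A.off + 27]
11. n1.tag = true  [A.off > -3]
12. n0.acc = 23  [23]
13. n0.idx = -2  [S₁.idx * -1 + 23]
14. n0.tag = false  [S₁.idx == S₁.acc]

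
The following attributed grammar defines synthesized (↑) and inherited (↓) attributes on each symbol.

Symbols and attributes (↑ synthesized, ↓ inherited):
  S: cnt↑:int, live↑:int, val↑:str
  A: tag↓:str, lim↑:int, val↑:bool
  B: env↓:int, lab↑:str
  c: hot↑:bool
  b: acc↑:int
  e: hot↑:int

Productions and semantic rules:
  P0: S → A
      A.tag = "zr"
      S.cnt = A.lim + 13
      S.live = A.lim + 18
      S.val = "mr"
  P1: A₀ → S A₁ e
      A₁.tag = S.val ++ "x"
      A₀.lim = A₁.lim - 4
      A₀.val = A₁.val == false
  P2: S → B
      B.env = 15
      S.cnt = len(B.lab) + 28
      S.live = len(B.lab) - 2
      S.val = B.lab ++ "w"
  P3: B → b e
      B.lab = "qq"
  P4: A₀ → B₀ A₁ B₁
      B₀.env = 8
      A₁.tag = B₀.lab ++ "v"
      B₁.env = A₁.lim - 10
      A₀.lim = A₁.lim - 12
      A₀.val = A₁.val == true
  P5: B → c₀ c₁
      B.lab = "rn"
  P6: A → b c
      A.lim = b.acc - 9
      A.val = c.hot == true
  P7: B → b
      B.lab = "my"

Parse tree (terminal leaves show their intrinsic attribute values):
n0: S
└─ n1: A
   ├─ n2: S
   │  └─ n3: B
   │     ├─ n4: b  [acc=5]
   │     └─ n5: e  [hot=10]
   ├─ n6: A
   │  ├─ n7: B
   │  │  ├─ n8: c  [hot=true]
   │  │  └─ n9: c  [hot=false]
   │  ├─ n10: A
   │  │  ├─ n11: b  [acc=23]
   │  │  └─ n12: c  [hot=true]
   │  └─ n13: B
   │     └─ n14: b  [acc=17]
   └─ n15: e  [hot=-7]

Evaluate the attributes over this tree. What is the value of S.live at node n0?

16

1. n1.tag = "zr"  ["zr"]
2. n3.env = 15  [15]
3. n4.acc = 5  [terminal]
4. n5.hot = 10  [terminal]
5. n3.lab = "qq"  ["qq"]
6. n2.cnt = 30  [len(B.lab) + 28]
7. n2.live = 0  [len(B.lab) - 2]
8. n2.val = "qqw"  [B.lab ++ "w"]
9. n6.tag = "qqwx"  [S.val ++ "x"]
10. n7.env = 8  [8]
11. n8.hot = true  [terminal]
12. n9.hot = false  [terminal]
13. n7.lab = "rn"  ["rn"]
14. n10.tag = "rnv"  [B₀.lab ++ "v"]
15. n11.acc = 23  [terminal]
16. n12.hot = true  [terminal]
17. n10.lim = 14  [b.acc - 9]
18. n10.val = true  [c.hot == true]
19. n13.env = 4  [A₁.lim - 10]
20. n14.acc = 17  [terminal]
21. n13.lab = "my"  ["my"]
22. n6.lim = 2  [A₁.lim - 12]
23. n6.val = true  [A₁.val == true]
24. n15.hot = -7  [terminal]
25. n1.lim = -2  [A₁.lim - 4]
26. n1.val = false  [A₁.val == false]
27. n0.cnt = 11  [A.lim + 13]
28. n0.live = 16  [A.lim + 18]
29. n0.val = "mr"  ["mr"]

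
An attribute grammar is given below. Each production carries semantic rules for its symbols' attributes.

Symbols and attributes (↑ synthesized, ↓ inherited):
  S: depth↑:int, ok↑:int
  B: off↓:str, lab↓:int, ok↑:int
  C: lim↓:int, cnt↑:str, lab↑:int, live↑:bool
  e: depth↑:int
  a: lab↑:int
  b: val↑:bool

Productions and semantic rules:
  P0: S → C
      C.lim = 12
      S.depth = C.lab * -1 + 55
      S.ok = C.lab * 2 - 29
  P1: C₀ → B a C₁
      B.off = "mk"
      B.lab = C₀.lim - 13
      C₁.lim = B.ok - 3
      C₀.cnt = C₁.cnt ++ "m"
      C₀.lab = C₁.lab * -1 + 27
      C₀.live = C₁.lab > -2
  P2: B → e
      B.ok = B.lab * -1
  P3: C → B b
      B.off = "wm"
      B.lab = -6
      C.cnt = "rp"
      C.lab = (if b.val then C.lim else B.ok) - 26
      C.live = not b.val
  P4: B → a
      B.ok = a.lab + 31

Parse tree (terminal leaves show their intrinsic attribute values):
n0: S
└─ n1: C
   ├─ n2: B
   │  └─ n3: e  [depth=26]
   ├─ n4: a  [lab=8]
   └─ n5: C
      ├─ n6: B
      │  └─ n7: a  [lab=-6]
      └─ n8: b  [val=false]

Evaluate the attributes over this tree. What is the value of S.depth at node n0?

1. n1.lim = 12  [12]
2. n2.off = "mk"  ["mk"]
3. n2.lab = -1  [C₀.lim - 13]
4. n3.depth = 26  [terminal]
5. n2.ok = 1  [B.lab * -1]
6. n4.lab = 8  [terminal]
7. n5.lim = -2  [B.ok - 3]
8. n6.off = "wm"  ["wm"]
9. n6.lab = -6  [-6]
10. n7.lab = -6  [terminal]
11. n6.ok = 25  [a.lab + 31]
12. n8.val = false  [terminal]
13. n5.cnt = "rp"  ["rp"]
14. n5.lab = -1  [(if b.val then C.lim else B.ok) - 26]
15. n5.live = true  [not b.val]
16. n1.cnt = "rpm"  [C₁.cnt ++ "m"]
17. n1.lab = 28  [C₁.lab * -1 + 27]
18. n1.live = true  [C₁.lab > -2]
19. n0.depth = 27  [C.lab * -1 + 55]
20. n0.ok = 27  [C.lab * 2 - 29]

27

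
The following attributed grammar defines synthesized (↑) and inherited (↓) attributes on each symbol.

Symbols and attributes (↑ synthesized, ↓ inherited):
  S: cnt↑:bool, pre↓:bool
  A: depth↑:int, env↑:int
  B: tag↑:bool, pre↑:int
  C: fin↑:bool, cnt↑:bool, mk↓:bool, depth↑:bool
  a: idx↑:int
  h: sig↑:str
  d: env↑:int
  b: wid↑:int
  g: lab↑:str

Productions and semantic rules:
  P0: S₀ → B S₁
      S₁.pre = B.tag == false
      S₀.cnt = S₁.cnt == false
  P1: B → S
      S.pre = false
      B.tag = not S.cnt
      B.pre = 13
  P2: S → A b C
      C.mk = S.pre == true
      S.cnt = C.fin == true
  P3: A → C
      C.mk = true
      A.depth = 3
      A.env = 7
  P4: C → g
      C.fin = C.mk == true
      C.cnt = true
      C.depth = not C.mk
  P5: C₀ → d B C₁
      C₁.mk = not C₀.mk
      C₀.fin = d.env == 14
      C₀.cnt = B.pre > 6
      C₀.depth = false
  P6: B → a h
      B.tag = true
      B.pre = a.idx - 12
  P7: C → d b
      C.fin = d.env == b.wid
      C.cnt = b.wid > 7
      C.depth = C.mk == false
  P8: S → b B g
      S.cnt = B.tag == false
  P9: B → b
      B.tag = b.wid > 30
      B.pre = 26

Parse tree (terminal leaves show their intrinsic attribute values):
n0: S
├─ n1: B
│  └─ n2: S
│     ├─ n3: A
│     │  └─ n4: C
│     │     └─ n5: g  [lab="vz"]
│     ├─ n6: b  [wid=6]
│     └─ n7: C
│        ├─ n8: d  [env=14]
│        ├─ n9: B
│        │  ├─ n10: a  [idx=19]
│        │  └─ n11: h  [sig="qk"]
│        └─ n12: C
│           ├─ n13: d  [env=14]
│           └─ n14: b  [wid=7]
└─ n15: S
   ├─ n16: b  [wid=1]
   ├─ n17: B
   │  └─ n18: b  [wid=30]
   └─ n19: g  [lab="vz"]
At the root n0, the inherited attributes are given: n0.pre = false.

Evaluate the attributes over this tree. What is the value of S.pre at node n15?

true

1. n0.pre = false  [given at root]
2. n2.pre = false  [false]
3. n4.mk = true  [true]
4. n5.lab = "vz"  [terminal]
5. n4.fin = true  [C.mk == true]
6. n4.cnt = true  [true]
7. n4.depth = false  [not C.mk]
8. n3.depth = 3  [3]
9. n3.env = 7  [7]
10. n6.wid = 6  [terminal]
11. n7.mk = false  [S.pre == true]
12. n8.env = 14  [terminal]
13. n10.idx = 19  [terminal]
14. n11.sig = "qk"  [terminal]
15. n9.tag = true  [true]
16. n9.pre = 7  [a.idx - 12]
17. n12.mk = true  [not C₀.mk]
18. n13.env = 14  [terminal]
19. n14.wid = 7  [terminal]
20. n12.fin = false  [d.env == b.wid]
21. n12.cnt = false  [b.wid > 7]
22. n12.depth = false  [C.mk == false]
23. n7.fin = true  [d.env == 14]
24. n7.cnt = true  [B.pre > 6]
25. n7.depth = false  [false]
26. n2.cnt = true  [C.fin == true]
27. n1.tag = false  [not S.cnt]
28. n1.pre = 13  [13]
29. n15.pre = true  [B.tag == false]
30. n16.wid = 1  [terminal]
31. n18.wid = 30  [terminal]
32. n17.tag = false  [b.wid > 30]
33. n17.pre = 26  [26]
34. n19.lab = "vz"  [terminal]
35. n15.cnt = true  [B.tag == false]
36. n0.cnt = false  [S₁.cnt == false]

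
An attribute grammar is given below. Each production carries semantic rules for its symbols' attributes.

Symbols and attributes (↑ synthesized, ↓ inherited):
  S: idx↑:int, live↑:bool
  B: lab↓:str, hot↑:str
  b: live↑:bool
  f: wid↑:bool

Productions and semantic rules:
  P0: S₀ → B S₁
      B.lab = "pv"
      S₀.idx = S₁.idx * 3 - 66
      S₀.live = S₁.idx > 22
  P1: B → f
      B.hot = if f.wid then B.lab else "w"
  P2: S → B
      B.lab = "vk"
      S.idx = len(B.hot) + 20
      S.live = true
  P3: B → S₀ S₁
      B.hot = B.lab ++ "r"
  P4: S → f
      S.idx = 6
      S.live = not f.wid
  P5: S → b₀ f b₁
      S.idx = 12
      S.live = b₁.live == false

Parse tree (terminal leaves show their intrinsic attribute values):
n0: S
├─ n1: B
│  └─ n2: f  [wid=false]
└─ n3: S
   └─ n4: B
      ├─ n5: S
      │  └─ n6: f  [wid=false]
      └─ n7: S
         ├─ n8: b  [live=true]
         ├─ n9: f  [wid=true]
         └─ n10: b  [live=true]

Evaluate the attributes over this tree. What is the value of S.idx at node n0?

1. n1.lab = "pv"  ["pv"]
2. n2.wid = false  [terminal]
3. n1.hot = "w"  [if f.wid then B.lab else "w"]
4. n4.lab = "vk"  ["vk"]
5. n6.wid = false  [terminal]
6. n5.idx = 6  [6]
7. n5.live = true  [not f.wid]
8. n8.live = true  [terminal]
9. n9.wid = true  [terminal]
10. n10.live = true  [terminal]
11. n7.idx = 12  [12]
12. n7.live = false  [b₁.live == false]
13. n4.hot = "vkr"  [B.lab ++ "r"]
14. n3.idx = 23  [len(B.hot) + 20]
15. n3.live = true  [true]
16. n0.idx = 3  [S₁.idx * 3 - 66]
17. n0.live = true  [S₁.idx > 22]

3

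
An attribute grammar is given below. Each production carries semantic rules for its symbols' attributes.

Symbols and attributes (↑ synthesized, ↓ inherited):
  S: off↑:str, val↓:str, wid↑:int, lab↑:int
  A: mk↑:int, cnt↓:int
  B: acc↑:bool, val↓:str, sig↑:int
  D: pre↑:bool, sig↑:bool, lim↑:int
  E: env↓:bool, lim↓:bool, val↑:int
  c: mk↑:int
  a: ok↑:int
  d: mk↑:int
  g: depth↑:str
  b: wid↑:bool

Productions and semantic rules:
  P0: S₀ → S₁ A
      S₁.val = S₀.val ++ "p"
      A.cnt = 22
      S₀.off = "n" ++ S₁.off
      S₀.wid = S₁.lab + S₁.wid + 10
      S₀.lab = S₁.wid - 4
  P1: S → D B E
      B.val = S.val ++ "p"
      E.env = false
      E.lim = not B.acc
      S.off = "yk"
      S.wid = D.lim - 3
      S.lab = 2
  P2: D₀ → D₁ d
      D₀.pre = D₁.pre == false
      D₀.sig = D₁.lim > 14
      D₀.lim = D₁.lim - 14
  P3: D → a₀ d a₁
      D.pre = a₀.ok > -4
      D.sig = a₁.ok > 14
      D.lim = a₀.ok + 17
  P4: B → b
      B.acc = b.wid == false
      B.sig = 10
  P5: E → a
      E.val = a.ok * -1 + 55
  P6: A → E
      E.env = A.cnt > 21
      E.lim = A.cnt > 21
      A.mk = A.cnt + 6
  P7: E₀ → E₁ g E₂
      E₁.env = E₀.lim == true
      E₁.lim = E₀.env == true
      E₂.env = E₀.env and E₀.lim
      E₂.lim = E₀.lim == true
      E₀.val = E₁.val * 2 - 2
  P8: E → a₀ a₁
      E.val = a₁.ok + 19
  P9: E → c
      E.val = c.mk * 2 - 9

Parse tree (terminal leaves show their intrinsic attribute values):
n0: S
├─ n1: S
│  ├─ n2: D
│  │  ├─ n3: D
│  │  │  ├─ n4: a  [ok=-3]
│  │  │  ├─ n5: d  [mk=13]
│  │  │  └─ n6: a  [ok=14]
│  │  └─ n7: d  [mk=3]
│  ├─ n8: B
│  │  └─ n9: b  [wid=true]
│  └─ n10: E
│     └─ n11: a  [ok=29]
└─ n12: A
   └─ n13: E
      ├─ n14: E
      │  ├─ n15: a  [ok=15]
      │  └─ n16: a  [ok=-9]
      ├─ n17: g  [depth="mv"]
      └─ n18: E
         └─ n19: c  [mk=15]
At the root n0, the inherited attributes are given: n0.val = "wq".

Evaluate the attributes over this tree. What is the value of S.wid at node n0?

9

1. n0.val = "wq"  [given at root]
2. n1.val = "wqp"  [S₀.val ++ "p"]
3. n4.ok = -3  [terminal]
4. n5.mk = 13  [terminal]
5. n6.ok = 14  [terminal]
6. n3.pre = true  [a₀.ok > -4]
7. n3.sig = false  [a₁.ok > 14]
8. n3.lim = 14  [a₀.ok + 17]
9. n7.mk = 3  [terminal]
10. n2.pre = false  [D₁.pre == false]
11. n2.sig = false  [D₁.lim > 14]
12. n2.lim = 0  [D₁.lim - 14]
13. n8.val = "wqpp"  [S.val ++ "p"]
14. n9.wid = true  [terminal]
15. n8.acc = false  [b.wid == false]
16. n8.sig = 10  [10]
17. n10.env = false  [false]
18. n10.lim = true  [not B.acc]
19. n11.ok = 29  [terminal]
20. n10.val = 26  [a.ok * -1 + 55]
21. n1.off = "yk"  ["yk"]
22. n1.wid = -3  [D.lim - 3]
23. n1.lab = 2  [2]
24. n12.cnt = 22  [22]
25. n13.env = true  [A.cnt > 21]
26. n13.lim = true  [A.cnt > 21]
27. n14.env = true  [E₀.lim == true]
28. n14.lim = true  [E₀.env == true]
29. n15.ok = 15  [terminal]
30. n16.ok = -9  [terminal]
31. n14.val = 10  [a₁.ok + 19]
32. n17.depth = "mv"  [terminal]
33. n18.env = true  [E₀.env and E₀.lim]
34. n18.lim = true  [E₀.lim == true]
35. n19.mk = 15  [terminal]
36. n18.val = 21  [c.mk * 2 - 9]
37. n13.val = 18  [E₁.val * 2 - 2]
38. n12.mk = 28  [A.cnt + 6]
39. n0.off = "nyk"  ["n" ++ S₁.off]
40. n0.wid = 9  [S₁.lab + S₁.wid + 10]
41. n0.lab = -7  [S₁.wid - 4]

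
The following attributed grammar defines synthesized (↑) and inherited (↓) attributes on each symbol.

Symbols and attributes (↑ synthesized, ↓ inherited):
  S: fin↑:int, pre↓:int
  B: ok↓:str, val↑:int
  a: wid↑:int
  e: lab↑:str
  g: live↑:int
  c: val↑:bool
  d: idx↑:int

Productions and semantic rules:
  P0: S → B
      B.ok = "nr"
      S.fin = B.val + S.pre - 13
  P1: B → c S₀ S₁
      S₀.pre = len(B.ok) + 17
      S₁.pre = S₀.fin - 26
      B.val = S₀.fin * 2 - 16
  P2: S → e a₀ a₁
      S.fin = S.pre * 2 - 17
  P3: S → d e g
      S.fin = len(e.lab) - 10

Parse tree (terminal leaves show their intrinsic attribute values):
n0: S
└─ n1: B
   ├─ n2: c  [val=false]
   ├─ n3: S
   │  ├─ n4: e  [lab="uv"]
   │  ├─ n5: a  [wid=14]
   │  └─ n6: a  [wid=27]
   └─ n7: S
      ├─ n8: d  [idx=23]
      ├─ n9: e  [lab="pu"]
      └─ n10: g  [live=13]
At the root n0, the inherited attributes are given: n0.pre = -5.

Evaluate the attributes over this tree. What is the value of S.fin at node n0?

8

1. n0.pre = -5  [given at root]
2. n1.ok = "nr"  ["nr"]
3. n2.val = false  [terminal]
4. n3.pre = 19  [len(B.ok) + 17]
5. n4.lab = "uv"  [terminal]
6. n5.wid = 14  [terminal]
7. n6.wid = 27  [terminal]
8. n3.fin = 21  [S.pre * 2 - 17]
9. n7.pre = -5  [S₀.fin - 26]
10. n8.idx = 23  [terminal]
11. n9.lab = "pu"  [terminal]
12. n10.live = 13  [terminal]
13. n7.fin = -8  [len(e.lab) - 10]
14. n1.val = 26  [S₀.fin * 2 - 16]
15. n0.fin = 8  [B.val + S.pre - 13]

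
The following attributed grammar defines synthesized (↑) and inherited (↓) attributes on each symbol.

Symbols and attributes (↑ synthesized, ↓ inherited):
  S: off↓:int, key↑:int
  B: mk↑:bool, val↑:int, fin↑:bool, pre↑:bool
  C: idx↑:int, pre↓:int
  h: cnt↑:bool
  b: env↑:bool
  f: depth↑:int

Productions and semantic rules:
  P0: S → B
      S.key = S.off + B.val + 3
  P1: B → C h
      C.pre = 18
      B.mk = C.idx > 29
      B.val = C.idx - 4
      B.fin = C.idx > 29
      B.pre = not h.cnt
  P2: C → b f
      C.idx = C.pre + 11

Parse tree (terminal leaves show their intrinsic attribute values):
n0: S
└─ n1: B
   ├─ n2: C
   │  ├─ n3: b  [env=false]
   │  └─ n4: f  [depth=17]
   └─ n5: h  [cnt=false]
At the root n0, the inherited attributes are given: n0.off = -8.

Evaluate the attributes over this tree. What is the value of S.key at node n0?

1. n0.off = -8  [given at root]
2. n2.pre = 18  [18]
3. n3.env = false  [terminal]
4. n4.depth = 17  [terminal]
5. n2.idx = 29  [C.pre + 11]
6. n5.cnt = false  [terminal]
7. n1.mk = false  [C.idx > 29]
8. n1.val = 25  [C.idx - 4]
9. n1.fin = false  [C.idx > 29]
10. n1.pre = true  [not h.cnt]
11. n0.key = 20  [S.off + B.val + 3]

20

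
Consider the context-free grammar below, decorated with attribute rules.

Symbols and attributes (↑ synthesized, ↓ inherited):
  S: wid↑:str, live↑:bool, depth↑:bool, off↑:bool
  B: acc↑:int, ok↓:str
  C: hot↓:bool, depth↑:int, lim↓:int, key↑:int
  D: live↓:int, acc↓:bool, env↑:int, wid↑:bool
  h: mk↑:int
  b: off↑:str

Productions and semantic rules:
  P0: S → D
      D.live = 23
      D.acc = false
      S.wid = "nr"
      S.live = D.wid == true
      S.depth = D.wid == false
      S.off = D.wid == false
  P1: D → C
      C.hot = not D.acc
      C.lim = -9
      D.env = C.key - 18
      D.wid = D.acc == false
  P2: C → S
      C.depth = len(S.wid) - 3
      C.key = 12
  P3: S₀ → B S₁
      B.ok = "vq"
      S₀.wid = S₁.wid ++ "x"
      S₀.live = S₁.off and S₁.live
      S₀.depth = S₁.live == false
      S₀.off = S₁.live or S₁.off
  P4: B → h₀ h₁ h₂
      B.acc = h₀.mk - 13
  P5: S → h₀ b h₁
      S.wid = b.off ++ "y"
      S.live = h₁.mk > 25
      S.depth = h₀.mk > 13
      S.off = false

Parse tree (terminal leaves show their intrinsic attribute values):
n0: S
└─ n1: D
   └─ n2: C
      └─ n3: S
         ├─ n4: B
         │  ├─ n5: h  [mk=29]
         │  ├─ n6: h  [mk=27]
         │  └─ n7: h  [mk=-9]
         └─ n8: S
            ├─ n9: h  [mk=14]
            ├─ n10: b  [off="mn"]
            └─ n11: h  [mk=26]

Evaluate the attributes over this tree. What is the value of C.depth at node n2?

1

1. n1.live = 23  [23]
2. n1.acc = false  [false]
3. n2.hot = true  [not D.acc]
4. n2.lim = -9  [-9]
5. n4.ok = "vq"  ["vq"]
6. n5.mk = 29  [terminal]
7. n6.mk = 27  [terminal]
8. n7.mk = -9  [terminal]
9. n4.acc = 16  [h₀.mk - 13]
10. n9.mk = 14  [terminal]
11. n10.off = "mn"  [terminal]
12. n11.mk = 26  [terminal]
13. n8.wid = "mny"  [b.off ++ "y"]
14. n8.live = true  [h₁.mk > 25]
15. n8.depth = true  [h₀.mk > 13]
16. n8.off = false  [false]
17. n3.wid = "mnyx"  [S₁.wid ++ "x"]
18. n3.live = false  [S₁.off and S₁.live]
19. n3.depth = false  [S₁.live == false]
20. n3.off = true  [S₁.live or S₁.off]
21. n2.depth = 1  [len(S.wid) - 3]
22. n2.key = 12  [12]
23. n1.env = -6  [C.key - 18]
24. n1.wid = true  [D.acc == false]
25. n0.wid = "nr"  ["nr"]
26. n0.live = true  [D.wid == true]
27. n0.depth = false  [D.wid == false]
28. n0.off = false  [D.wid == false]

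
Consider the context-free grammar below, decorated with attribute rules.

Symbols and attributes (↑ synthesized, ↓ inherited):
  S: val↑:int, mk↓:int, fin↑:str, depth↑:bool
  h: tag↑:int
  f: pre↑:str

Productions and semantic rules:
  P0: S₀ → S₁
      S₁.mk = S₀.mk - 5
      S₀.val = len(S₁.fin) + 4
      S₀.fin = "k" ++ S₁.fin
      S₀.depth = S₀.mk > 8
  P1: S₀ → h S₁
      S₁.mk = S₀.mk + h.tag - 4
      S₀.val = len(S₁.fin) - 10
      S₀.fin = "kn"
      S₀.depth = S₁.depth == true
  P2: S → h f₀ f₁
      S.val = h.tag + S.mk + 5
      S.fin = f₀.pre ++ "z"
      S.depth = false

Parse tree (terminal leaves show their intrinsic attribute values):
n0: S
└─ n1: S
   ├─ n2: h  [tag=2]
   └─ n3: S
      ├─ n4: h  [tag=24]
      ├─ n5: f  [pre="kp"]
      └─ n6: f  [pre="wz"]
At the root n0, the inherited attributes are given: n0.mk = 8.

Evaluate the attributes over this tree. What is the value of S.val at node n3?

30

1. n0.mk = 8  [given at root]
2. n1.mk = 3  [S₀.mk - 5]
3. n2.tag = 2  [terminal]
4. n3.mk = 1  [S₀.mk + h.tag - 4]
5. n4.tag = 24  [terminal]
6. n5.pre = "kp"  [terminal]
7. n6.pre = "wz"  [terminal]
8. n3.val = 30  [h.tag + S.mk + 5]
9. n3.fin = "kpz"  [f₀.pre ++ "z"]
10. n3.depth = false  [false]
11. n1.val = -7  [len(S₁.fin) - 10]
12. n1.fin = "kn"  ["kn"]
13. n1.depth = false  [S₁.depth == true]
14. n0.val = 6  [len(S₁.fin) + 4]
15. n0.fin = "kkn"  ["k" ++ S₁.fin]
16. n0.depth = false  [S₀.mk > 8]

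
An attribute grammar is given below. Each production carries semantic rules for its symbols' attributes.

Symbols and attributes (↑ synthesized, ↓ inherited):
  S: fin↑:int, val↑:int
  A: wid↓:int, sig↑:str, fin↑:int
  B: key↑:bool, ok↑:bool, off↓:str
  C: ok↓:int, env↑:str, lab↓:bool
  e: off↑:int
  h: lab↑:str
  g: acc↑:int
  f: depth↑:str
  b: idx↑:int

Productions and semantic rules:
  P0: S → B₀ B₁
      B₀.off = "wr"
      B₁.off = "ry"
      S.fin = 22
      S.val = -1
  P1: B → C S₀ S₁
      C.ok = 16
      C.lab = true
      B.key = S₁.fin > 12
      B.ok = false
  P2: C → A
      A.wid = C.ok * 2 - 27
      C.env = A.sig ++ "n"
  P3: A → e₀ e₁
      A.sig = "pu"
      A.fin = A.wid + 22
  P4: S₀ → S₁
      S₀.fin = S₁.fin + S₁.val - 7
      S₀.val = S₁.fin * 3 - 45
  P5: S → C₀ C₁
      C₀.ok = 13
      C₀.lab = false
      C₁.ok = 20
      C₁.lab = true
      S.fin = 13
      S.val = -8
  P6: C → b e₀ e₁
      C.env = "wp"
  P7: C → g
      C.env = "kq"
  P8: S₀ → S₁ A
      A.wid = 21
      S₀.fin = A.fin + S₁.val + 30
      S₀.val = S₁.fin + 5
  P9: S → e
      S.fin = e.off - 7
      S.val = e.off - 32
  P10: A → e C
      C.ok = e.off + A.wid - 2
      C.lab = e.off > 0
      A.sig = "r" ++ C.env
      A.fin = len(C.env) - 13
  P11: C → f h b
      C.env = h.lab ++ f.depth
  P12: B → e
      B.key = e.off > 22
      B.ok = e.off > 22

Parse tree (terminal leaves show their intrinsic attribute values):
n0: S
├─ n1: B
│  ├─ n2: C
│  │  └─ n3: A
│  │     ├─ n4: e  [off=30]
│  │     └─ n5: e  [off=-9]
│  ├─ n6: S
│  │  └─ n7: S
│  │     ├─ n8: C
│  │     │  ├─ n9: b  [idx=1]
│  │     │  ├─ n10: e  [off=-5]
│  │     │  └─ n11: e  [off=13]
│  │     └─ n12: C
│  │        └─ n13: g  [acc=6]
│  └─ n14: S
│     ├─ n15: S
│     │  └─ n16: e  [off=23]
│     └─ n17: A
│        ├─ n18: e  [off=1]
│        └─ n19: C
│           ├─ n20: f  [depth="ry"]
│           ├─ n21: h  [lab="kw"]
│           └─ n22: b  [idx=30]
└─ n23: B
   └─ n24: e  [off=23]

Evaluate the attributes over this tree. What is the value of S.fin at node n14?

1. n1.off = "wr"  ["wr"]
2. n2.ok = 16  [16]
3. n2.lab = true  [true]
4. n3.wid = 5  [C.ok * 2 - 27]
5. n4.off = 30  [terminal]
6. n5.off = -9  [terminal]
7. n3.sig = "pu"  ["pu"]
8. n3.fin = 27  [A.wid + 22]
9. n2.env = "pun"  [A.sig ++ "n"]
10. n8.ok = 13  [13]
11. n8.lab = false  [false]
12. n9.idx = 1  [terminal]
13. n10.off = -5  [terminal]
14. n11.off = 13  [terminal]
15. n8.env = "wp"  ["wp"]
16. n12.ok = 20  [20]
17. n12.lab = true  [true]
18. n13.acc = 6  [terminal]
19. n12.env = "kq"  ["kq"]
20. n7.fin = 13  [13]
21. n7.val = -8  [-8]
22. n6.fin = -2  [S₁.fin + S₁.val - 7]
23. n6.val = -6  [S₁.fin * 3 - 45]
24. n16.off = 23  [terminal]
25. n15.fin = 16  [e.off - 7]
26. n15.val = -9  [e.off - 32]
27. n17.wid = 21  [21]
28. n18.off = 1  [terminal]
29. n19.ok = 20  [e.off + A.wid - 2]
30. n19.lab = true  [e.off > 0]
31. n20.depth = "ry"  [terminal]
32. n21.lab = "kw"  [terminal]
33. n22.idx = 30  [terminal]
34. n19.env = "kwry"  [h.lab ++ f.depth]
35. n17.sig = "rkwry"  ["r" ++ C.env]
36. n17.fin = -9  [len(C.env) - 13]
37. n14.fin = 12  [A.fin + S₁.val + 30]
38. n14.val = 21  [S₁.fin + 5]
39. n1.key = false  [S₁.fin > 12]
40. n1.ok = false  [false]
41. n23.off = "ry"  ["ry"]
42. n24.off = 23  [terminal]
43. n23.key = true  [e.off > 22]
44. n23.ok = true  [e.off > 22]
45. n0.fin = 22  [22]
46. n0.val = -1  [-1]

12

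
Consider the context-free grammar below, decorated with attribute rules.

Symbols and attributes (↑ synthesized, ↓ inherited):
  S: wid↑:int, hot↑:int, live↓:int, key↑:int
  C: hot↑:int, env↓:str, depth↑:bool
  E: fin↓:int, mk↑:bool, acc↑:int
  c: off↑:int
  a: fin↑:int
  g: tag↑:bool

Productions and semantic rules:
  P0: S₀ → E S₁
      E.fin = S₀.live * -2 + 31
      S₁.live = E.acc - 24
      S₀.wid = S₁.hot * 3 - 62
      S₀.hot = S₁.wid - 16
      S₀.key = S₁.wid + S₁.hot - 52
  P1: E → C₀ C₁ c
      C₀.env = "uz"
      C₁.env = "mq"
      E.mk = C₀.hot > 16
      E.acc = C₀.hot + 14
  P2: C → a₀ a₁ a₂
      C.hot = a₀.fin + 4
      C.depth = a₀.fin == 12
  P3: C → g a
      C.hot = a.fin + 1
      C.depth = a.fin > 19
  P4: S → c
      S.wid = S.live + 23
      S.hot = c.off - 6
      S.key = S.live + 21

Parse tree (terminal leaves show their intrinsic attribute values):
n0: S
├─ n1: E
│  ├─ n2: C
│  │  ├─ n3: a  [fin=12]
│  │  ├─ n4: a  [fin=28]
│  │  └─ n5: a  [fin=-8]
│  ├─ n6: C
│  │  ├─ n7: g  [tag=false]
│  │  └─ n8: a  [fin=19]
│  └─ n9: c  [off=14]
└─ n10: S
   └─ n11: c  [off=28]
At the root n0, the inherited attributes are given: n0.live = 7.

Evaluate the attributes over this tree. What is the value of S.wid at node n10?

1. n0.live = 7  [given at root]
2. n1.fin = 17  [S₀.live * -2 + 31]
3. n2.env = "uz"  ["uz"]
4. n3.fin = 12  [terminal]
5. n4.fin = 28  [terminal]
6. n5.fin = -8  [terminal]
7. n2.hot = 16  [a₀.fin + 4]
8. n2.depth = true  [a₀.fin == 12]
9. n6.env = "mq"  ["mq"]
10. n7.tag = false  [terminal]
11. n8.fin = 19  [terminal]
12. n6.hot = 20  [a.fin + 1]
13. n6.depth = false  [a.fin > 19]
14. n9.off = 14  [terminal]
15. n1.mk = false  [C₀.hot > 16]
16. n1.acc = 30  [C₀.hot + 14]
17. n10.live = 6  [E.acc - 24]
18. n11.off = 28  [terminal]
19. n10.wid = 29  [S.live + 23]
20. n10.hot = 22  [c.off - 6]
21. n10.key = 27  [S.live + 21]
22. n0.wid = 4  [S₁.hot * 3 - 62]
23. n0.hot = 13  [S₁.wid - 16]
24. n0.key = -1  [S₁.wid + S₁.hot - 52]

29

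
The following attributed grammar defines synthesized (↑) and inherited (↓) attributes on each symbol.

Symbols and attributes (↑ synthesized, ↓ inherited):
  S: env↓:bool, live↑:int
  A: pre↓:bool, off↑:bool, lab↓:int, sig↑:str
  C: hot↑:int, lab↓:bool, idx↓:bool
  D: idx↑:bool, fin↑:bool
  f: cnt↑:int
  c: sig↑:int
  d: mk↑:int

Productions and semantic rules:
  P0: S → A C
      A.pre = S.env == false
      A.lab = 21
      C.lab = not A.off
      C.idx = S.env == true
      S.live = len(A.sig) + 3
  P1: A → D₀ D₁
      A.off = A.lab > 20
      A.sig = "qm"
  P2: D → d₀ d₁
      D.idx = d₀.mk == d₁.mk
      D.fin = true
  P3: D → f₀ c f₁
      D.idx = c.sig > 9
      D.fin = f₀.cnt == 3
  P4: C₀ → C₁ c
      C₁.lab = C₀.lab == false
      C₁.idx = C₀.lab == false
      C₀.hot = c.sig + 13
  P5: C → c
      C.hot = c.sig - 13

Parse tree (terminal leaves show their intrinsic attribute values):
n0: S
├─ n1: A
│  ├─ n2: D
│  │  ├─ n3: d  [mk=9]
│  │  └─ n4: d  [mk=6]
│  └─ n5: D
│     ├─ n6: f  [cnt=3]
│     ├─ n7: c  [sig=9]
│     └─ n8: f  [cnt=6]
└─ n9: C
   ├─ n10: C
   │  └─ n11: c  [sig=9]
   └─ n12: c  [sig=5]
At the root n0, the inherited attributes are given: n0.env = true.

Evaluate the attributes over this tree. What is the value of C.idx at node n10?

1. n0.env = true  [given at root]
2. n1.pre = false  [S.env == false]
3. n1.lab = 21  [21]
4. n3.mk = 9  [terminal]
5. n4.mk = 6  [terminal]
6. n2.idx = false  [d₀.mk == d₁.mk]
7. n2.fin = true  [true]
8. n6.cnt = 3  [terminal]
9. n7.sig = 9  [terminal]
10. n8.cnt = 6  [terminal]
11. n5.idx = false  [c.sig > 9]
12. n5.fin = true  [f₀.cnt == 3]
13. n1.off = true  [A.lab > 20]
14. n1.sig = "qm"  ["qm"]
15. n9.lab = false  [not A.off]
16. n9.idx = true  [S.env == true]
17. n10.lab = true  [C₀.lab == false]
18. n10.idx = true  [C₀.lab == false]
19. n11.sig = 9  [terminal]
20. n10.hot = -4  [c.sig - 13]
21. n12.sig = 5  [terminal]
22. n9.hot = 18  [c.sig + 13]
23. n0.live = 5  [len(A.sig) + 3]

true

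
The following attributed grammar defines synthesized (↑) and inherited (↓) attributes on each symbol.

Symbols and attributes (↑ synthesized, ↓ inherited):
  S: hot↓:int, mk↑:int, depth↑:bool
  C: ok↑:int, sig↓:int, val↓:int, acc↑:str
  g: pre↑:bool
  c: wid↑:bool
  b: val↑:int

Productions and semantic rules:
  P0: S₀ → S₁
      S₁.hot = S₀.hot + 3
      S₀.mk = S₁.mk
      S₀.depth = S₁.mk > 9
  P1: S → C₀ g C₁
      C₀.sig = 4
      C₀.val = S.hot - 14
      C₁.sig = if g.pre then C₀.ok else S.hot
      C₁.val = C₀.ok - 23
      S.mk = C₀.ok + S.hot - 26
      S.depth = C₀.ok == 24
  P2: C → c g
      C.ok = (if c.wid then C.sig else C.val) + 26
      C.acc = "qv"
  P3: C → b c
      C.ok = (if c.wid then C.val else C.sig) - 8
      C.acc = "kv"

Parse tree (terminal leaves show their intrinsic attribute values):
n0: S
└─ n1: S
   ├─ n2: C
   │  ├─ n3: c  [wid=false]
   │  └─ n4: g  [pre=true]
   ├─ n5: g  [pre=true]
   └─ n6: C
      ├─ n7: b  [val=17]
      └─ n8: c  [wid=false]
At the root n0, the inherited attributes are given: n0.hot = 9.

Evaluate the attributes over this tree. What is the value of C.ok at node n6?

1. n0.hot = 9  [given at root]
2. n1.hot = 12  [S₀.hot + 3]
3. n2.sig = 4  [4]
4. n2.val = -2  [S.hot - 14]
5. n3.wid = false  [terminal]
6. n4.pre = true  [terminal]
7. n2.ok = 24  [(if c.wid then C.sig else C.val) + 26]
8. n2.acc = "qv"  ["qv"]
9. n5.pre = true  [terminal]
10. n6.sig = 24  [if g.pre then C₀.ok else S.hot]
11. n6.val = 1  [C₀.ok - 23]
12. n7.val = 17  [terminal]
13. n8.wid = false  [terminal]
14. n6.ok = 16  [(if c.wid then C.val else C.sig) - 8]
15. n6.acc = "kv"  ["kv"]
16. n1.mk = 10  [C₀.ok + S.hot - 26]
17. n1.depth = true  [C₀.ok == 24]
18. n0.mk = 10  [S₁.mk]
19. n0.depth = true  [S₁.mk > 9]

16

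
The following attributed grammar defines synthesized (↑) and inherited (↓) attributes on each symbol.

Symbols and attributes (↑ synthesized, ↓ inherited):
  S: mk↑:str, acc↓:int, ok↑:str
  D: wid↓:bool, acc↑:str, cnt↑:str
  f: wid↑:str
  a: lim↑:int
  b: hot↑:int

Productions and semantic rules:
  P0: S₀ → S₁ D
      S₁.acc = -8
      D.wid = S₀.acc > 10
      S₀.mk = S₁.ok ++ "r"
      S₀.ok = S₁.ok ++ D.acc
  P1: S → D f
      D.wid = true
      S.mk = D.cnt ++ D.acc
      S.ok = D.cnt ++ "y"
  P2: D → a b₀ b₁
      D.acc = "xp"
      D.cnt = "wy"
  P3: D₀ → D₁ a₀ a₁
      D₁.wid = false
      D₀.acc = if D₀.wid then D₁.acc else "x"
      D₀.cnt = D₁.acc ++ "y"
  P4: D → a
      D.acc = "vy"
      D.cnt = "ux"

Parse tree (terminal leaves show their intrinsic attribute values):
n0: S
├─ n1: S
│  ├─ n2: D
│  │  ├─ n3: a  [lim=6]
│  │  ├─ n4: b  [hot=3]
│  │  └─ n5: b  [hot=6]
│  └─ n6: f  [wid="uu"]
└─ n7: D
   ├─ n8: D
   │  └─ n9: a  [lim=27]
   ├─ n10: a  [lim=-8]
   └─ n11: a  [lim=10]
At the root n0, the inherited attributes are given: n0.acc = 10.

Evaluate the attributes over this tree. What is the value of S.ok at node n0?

"wyyx"

1. n0.acc = 10  [given at root]
2. n1.acc = -8  [-8]
3. n2.wid = true  [true]
4. n3.lim = 6  [terminal]
5. n4.hot = 3  [terminal]
6. n5.hot = 6  [terminal]
7. n2.acc = "xp"  ["xp"]
8. n2.cnt = "wy"  ["wy"]
9. n6.wid = "uu"  [terminal]
10. n1.mk = "wyxp"  [D.cnt ++ D.acc]
11. n1.ok = "wyy"  [D.cnt ++ "y"]
12. n7.wid = false  [S₀.acc > 10]
13. n8.wid = false  [false]
14. n9.lim = 27  [terminal]
15. n8.acc = "vy"  ["vy"]
16. n8.cnt = "ux"  ["ux"]
17. n10.lim = -8  [terminal]
18. n11.lim = 10  [terminal]
19. n7.acc = "x"  [if D₀.wid then D₁.acc else "x"]
20. n7.cnt = "vyy"  [D₁.acc ++ "y"]
21. n0.mk = "wyyr"  [S₁.ok ++ "r"]
22. n0.ok = "wyyx"  [S₁.ok ++ D.acc]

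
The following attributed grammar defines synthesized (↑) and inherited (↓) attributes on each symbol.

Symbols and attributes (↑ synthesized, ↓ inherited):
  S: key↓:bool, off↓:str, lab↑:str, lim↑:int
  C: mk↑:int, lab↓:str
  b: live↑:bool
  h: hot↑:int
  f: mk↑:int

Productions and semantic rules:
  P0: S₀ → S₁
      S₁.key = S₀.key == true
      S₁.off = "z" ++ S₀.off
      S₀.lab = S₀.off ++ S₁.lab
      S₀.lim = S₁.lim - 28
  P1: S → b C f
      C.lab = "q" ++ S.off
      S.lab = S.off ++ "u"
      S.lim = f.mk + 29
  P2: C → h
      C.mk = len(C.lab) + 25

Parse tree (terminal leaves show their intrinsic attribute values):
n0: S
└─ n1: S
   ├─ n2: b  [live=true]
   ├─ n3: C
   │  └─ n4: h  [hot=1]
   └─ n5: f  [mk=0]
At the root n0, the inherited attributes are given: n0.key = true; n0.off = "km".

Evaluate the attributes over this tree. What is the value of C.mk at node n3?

29

1. n0.key = true  [given at root]
2. n0.off = "km"  [given at root]
3. n1.key = true  [S₀.key == true]
4. n1.off = "zkm"  ["z" ++ S₀.off]
5. n2.live = true  [terminal]
6. n3.lab = "qzkm"  ["q" ++ S.off]
7. n4.hot = 1  [terminal]
8. n3.mk = 29  [len(C.lab) + 25]
9. n5.mk = 0  [terminal]
10. n1.lab = "zkmu"  [S.off ++ "u"]
11. n1.lim = 29  [f.mk + 29]
12. n0.lab = "kmzkmu"  [S₀.off ++ S₁.lab]
13. n0.lim = 1  [S₁.lim - 28]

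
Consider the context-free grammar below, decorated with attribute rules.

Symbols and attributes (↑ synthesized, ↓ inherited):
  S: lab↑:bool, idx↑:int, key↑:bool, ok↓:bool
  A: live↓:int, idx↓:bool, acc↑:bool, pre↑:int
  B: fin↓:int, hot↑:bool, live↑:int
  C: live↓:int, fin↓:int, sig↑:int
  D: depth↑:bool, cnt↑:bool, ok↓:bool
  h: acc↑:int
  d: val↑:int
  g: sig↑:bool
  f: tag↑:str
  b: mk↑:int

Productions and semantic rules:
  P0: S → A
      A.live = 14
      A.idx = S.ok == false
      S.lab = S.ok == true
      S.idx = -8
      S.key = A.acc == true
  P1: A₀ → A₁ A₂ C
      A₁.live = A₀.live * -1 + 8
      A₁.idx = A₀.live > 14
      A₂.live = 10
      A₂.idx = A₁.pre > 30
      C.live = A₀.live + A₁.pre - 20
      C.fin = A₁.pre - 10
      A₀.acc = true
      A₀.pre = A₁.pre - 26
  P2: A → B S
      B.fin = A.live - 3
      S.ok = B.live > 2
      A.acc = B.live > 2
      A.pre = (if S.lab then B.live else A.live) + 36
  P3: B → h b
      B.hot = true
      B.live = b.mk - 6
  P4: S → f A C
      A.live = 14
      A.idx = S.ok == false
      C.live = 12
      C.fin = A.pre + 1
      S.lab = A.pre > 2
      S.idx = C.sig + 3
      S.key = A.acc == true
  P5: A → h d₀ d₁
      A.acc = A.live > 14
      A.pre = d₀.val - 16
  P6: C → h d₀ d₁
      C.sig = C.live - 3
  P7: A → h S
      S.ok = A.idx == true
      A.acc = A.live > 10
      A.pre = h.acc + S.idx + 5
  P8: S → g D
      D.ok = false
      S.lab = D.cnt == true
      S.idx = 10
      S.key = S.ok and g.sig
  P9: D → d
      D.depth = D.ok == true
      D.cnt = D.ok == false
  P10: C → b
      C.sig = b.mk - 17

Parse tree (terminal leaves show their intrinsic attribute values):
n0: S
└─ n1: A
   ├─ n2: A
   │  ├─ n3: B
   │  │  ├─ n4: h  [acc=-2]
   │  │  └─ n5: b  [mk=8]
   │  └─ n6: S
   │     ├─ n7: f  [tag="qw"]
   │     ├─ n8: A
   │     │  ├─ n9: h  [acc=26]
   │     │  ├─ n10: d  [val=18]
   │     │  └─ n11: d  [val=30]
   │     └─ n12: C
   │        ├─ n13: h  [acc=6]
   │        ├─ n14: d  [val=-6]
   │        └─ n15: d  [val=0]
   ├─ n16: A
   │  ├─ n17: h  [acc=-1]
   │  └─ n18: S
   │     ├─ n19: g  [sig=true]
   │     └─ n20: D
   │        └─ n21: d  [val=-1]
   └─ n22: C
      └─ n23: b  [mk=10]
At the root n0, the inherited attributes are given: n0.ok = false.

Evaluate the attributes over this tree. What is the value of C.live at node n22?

24

1. n0.ok = false  [given at root]
2. n1.live = 14  [14]
3. n1.idx = true  [S.ok == false]
4. n2.live = -6  [A₀.live * -1 + 8]
5. n2.idx = false  [A₀.live > 14]
6. n3.fin = -9  [A.live - 3]
7. n4.acc = -2  [terminal]
8. n5.mk = 8  [terminal]
9. n3.hot = true  [true]
10. n3.live = 2  [b.mk - 6]
11. n6.ok = false  [B.live > 2]
12. n7.tag = "qw"  [terminal]
13. n8.live = 14  [14]
14. n8.idx = true  [S.ok == false]
15. n9.acc = 26  [terminal]
16. n10.val = 18  [terminal]
17. n11.val = 30  [terminal]
18. n8.acc = false  [A.live > 14]
19. n8.pre = 2  [d₀.val - 16]
20. n12.live = 12  [12]
21. n12.fin = 3  [A.pre + 1]
22. n13.acc = 6  [terminal]
23. n14.val = -6  [terminal]
24. n15.val = 0  [terminal]
25. n12.sig = 9  [C.live - 3]
26. n6.lab = false  [A.pre > 2]
27. n6.idx = 12  [C.sig + 3]
28. n6.key = false  [A.acc == true]
29. n2.acc = false  [B.live > 2]
30. n2.pre = 30  [(if S.lab then B.live else A.live) + 36]
31. n16.live = 10  [10]
32. n16.idx = false  [A₁.pre > 30]
33. n17.acc = -1  [terminal]
34. n18.ok = false  [A.idx == true]
35. n19.sig = true  [terminal]
36. n20.ok = false  [false]
37. n21.val = -1  [terminal]
38. n20.depth = false  [D.ok == true]
39. n20.cnt = true  [D.ok == false]
40. n18.lab = true  [D.cnt == true]
41. n18.idx = 10  [10]
42. n18.key = false  [S.ok and g.sig]
43. n16.acc = false  [A.live > 10]
44. n16.pre = 14  [h.acc + S.idx + 5]
45. n22.live = 24  [A₀.live + A₁.pre - 20]
46. n22.fin = 20  [A₁.pre - 10]
47. n23.mk = 10  [terminal]
48. n22.sig = -7  [b.mk - 17]
49. n1.acc = true  [true]
50. n1.pre = 4  [A₁.pre - 26]
51. n0.lab = false  [S.ok == true]
52. n0.idx = -8  [-8]
53. n0.key = true  [A.acc == true]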